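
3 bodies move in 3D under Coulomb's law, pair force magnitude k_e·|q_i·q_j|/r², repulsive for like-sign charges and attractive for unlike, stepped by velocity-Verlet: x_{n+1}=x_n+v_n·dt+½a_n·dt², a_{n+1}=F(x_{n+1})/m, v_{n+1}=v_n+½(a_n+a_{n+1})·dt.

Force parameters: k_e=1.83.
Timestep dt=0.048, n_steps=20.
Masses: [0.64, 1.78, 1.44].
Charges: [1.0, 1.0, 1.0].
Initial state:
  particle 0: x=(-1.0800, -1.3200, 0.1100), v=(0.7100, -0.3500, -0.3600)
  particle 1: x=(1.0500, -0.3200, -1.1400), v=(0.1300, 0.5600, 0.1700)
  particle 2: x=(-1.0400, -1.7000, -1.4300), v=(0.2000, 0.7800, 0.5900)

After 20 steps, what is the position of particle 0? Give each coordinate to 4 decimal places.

step 0: x0=(-1.0800, -1.3200, 0.1100) x1=(1.0500, -0.3200, -1.1400) x2=(-1.0400, -1.7000, -1.4300)
step 1: x0=(-1.0463, -1.3367, 0.0942) x1=(1.0565, -0.2930, -1.1319) x2=(-1.0306, -1.6628, -1.4023)
step 2: x0=(-1.0134, -1.3531, 0.0816) x1=(1.0636, -0.2656, -1.1239) x2=(-1.0215, -1.6262, -1.3758)
step 3: x0=(-0.9813, -1.3694, 0.0724) x1=(1.0713, -0.2378, -1.1160) x2=(-1.0129, -1.5900, -1.3507)
step 4: x0=(-0.9498, -1.3856, 0.0667) x1=(1.0796, -0.2098, -1.1083) x2=(-1.0046, -1.5543, -1.3270)
step 5: x0=(-0.9189, -1.4018, 0.0648) x1=(1.0885, -0.1813, -1.1007) x2=(-0.9969, -1.5191, -1.3049)
step 6: x0=(-0.8885, -1.4182, 0.0667) x1=(1.0979, -0.1525, -1.0932) x2=(-0.9896, -1.4842, -1.2843)
step 7: x0=(-0.8586, -1.4348, 0.0727) x1=(1.1079, -0.1233, -1.0858) x2=(-0.9828, -1.4497, -1.2654)
step 8: x0=(-0.8291, -1.4519, 0.0827) x1=(1.1186, -0.0938, -1.0785) x2=(-0.9766, -1.4154, -1.2481)
step 9: x0=(-0.7999, -1.4696, 0.0967) x1=(1.1297, -0.0638, -1.0714) x2=(-0.9709, -1.3814, -1.2324)
step 10: x0=(-0.7709, -1.4880, 0.1148) x1=(1.1415, -0.0335, -1.0643) x2=(-0.9659, -1.3475, -1.2184)
step 11: x0=(-0.7420, -1.5073, 0.1368) x1=(1.1538, -0.0028, -1.0574) x2=(-0.9615, -1.3136, -1.2060)
step 12: x0=(-0.7132, -1.5276, 0.1626) x1=(1.1667, 0.0283, -1.0507) x2=(-0.9577, -1.2798, -1.1951)
step 13: x0=(-0.6844, -1.5490, 0.1921) x1=(1.1801, 0.0597, -1.0440) x2=(-0.9546, -1.2460, -1.1857)
step 14: x0=(-0.6556, -1.5715, 0.2250) x1=(1.1940, 0.0916, -1.0375) x2=(-0.9522, -1.2122, -1.1777)
step 15: x0=(-0.6268, -1.5953, 0.2612) x1=(1.2085, 0.1238, -1.0311) x2=(-0.9504, -1.1782, -1.1710)
step 16: x0=(-0.5979, -1.6204, 0.3004) x1=(1.2235, 0.1564, -1.0248) x2=(-0.9493, -1.1441, -1.1654)
step 17: x0=(-0.5689, -1.6467, 0.3424) x1=(1.2389, 0.1893, -1.0186) x2=(-0.9488, -1.1100, -1.1610)
step 18: x0=(-0.5399, -1.6744, 0.3870) x1=(1.2549, 0.2226, -1.0125) x2=(-0.9490, -1.0756, -1.1577)
step 19: x0=(-0.5107, -1.7033, 0.4341) x1=(1.2713, 0.2563, -1.0065) x2=(-0.9498, -1.0412, -1.1552)
step 20: x0=(-0.4815, -1.7335, 0.4833) x1=(1.2882, 0.2903, -1.0006) x2=(-0.9512, -1.0067, -1.1536)

(-0.4815, -1.7335, 0.4833)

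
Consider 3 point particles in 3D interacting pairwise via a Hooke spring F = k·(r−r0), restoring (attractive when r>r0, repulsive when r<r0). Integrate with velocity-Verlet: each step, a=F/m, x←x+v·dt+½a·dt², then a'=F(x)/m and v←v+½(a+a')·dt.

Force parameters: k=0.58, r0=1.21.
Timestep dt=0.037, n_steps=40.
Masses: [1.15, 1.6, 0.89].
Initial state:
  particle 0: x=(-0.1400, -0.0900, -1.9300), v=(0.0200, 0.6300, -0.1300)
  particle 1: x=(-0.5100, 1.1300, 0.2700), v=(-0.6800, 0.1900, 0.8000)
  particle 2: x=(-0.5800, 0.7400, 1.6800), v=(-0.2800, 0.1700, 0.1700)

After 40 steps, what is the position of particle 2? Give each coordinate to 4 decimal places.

step 0: x0=(-0.1400, -0.0900, -1.9300) x1=(-0.5100, 1.1300, 0.2700) x2=(-0.5800, 0.7400, 1.6800)
step 1: x0=(-0.1394, -0.0663, -1.9336) x1=(-0.5351, 1.1369, 0.2994) x2=(-0.5902, 0.7461, 1.6851)
step 2: x0=(-0.1392, -0.0417, -1.9346) x1=(-0.5601, 1.1434, 0.3283) x2=(-0.6002, 0.7517, 1.6878)
step 3: x0=(-0.1394, -0.0164, -1.9332) x1=(-0.5850, 1.1495, 0.3567) x2=(-0.6098, 0.7569, 1.6882)
step 4: x0=(-0.1399, 0.0098, -1.9292) x1=(-0.6098, 1.1554, 0.3845) x2=(-0.6192, 0.7617, 1.6862)
step 5: x0=(-0.1408, 0.0367, -1.9226) x1=(-0.6345, 1.1609, 0.4119) x2=(-0.6283, 0.7661, 1.6819)
step 6: x0=(-0.1422, 0.0644, -1.9136) x1=(-0.6590, 1.1660, 0.4386) x2=(-0.6371, 0.7700, 1.6753)
step 7: x0=(-0.1440, 0.0928, -1.9019) x1=(-0.6834, 1.1709, 0.4648) x2=(-0.6456, 0.7736, 1.6665)
step 8: x0=(-0.1462, 0.1219, -1.8877) x1=(-0.7077, 1.1755, 0.4903) x2=(-0.6538, 0.7768, 1.6556)
step 9: x0=(-0.1488, 0.1517, -1.8710) x1=(-0.7318, 1.1798, 0.5153) x2=(-0.6617, 0.7796, 1.6425)
step 10: x0=(-0.1519, 0.1823, -1.8518) x1=(-0.7557, 1.1838, 0.5395) x2=(-0.6692, 0.7820, 1.6273)
step 11: x0=(-0.1555, 0.2134, -1.8301) x1=(-0.7795, 1.1875, 0.5631) x2=(-0.6765, 0.7840, 1.6101)
step 12: x0=(-0.1595, 0.2452, -1.8059) x1=(-0.8031, 1.1910, 0.5860) x2=(-0.6835, 0.7857, 1.5910)
step 13: x0=(-0.1641, 0.2776, -1.7793) x1=(-0.8265, 1.1943, 0.6083) x2=(-0.6902, 0.7871, 1.5700)
step 14: x0=(-0.1691, 0.3106, -1.7504) x1=(-0.8498, 1.1973, 0.6298) x2=(-0.6965, 0.7880, 1.5472)
step 15: x0=(-0.1746, 0.3441, -1.7190) x1=(-0.8729, 1.2002, 0.6505) x2=(-0.7025, 0.7887, 1.5226)
step 16: x0=(-0.1805, 0.3781, -1.6854) x1=(-0.8958, 1.2029, 0.6706) x2=(-0.7082, 0.7890, 1.4964)
step 17: x0=(-0.1870, 0.4126, -1.6495) x1=(-0.9186, 1.2054, 0.6899) x2=(-0.7135, 0.7890, 1.4687)
step 18: x0=(-0.1940, 0.4475, -1.6114) x1=(-0.9412, 1.2077, 0.7084) x2=(-0.7185, 0.7886, 1.4394)
step 19: x0=(-0.2014, 0.4829, -1.5712) x1=(-0.9637, 1.2100, 0.7262) x2=(-0.7231, 0.7879, 1.4087)
step 20: x0=(-0.2094, 0.5186, -1.5290) x1=(-0.9860, 1.2121, 0.7433) x2=(-0.7273, 0.7869, 1.3767)
step 21: x0=(-0.2178, 0.5547, -1.4847) x1=(-1.0082, 1.2142, 0.7596) x2=(-0.7311, 0.7855, 1.3435)
step 22: x0=(-0.2267, 0.5912, -1.4385) x1=(-1.0303, 1.2163, 0.7752) x2=(-0.7346, 0.7838, 1.3090)
step 23: x0=(-0.2361, 0.6279, -1.3905) x1=(-1.0522, 1.2183, 0.7901) x2=(-0.7376, 0.7818, 1.2735)
step 24: x0=(-0.2460, 0.6649, -1.3407) x1=(-1.0741, 1.2203, 0.8043) x2=(-0.7402, 0.7794, 1.2370)
step 25: x0=(-0.2563, 0.7021, -1.2892) x1=(-1.0959, 1.2223, 0.8178) x2=(-0.7423, 0.7767, 1.1994)
step 26: x0=(-0.2671, 0.7395, -1.2361) x1=(-1.1176, 1.2244, 0.8306) x2=(-0.7440, 0.7737, 1.1610)
step 27: x0=(-0.2784, 0.7771, -1.1815) x1=(-1.1392, 1.2265, 0.8429) x2=(-0.7452, 0.7703, 1.1218)
step 28: x0=(-0.2900, 0.8148, -1.1255) x1=(-1.1609, 1.2288, 0.8545) x2=(-0.7459, 0.7666, 1.0817)
step 29: x0=(-0.3021, 0.8527, -1.0682) x1=(-1.1825, 1.2311, 0.8657) x2=(-0.7461, 0.7625, 1.0409)
step 30: x0=(-0.3146, 0.8906, -1.0097) x1=(-1.2040, 1.2335, 0.8763) x2=(-0.7458, 0.7582, 0.9994)
step 31: x0=(-0.3274, 0.9286, -0.9500) x1=(-1.2256, 1.2361, 0.8865) x2=(-0.7450, 0.7536, 0.9573)
step 32: x0=(-0.3407, 0.9666, -0.8893) x1=(-1.2472, 1.2388, 0.8963) x2=(-0.7437, 0.7487, 0.9145)
step 33: x0=(-0.3543, 1.0047, -0.8276) x1=(-1.2688, 1.2416, 0.9057) x2=(-0.7420, 0.7435, 0.8712)
step 34: x0=(-0.3682, 1.0428, -0.7651) x1=(-1.2904, 1.2445, 0.9148) x2=(-0.7399, 0.7381, 0.8275)
step 35: x0=(-0.3824, 1.0808, -0.7019) x1=(-1.3119, 1.2475, 0.9236) x2=(-0.7374, 0.7326, 0.7832)
step 36: x0=(-0.3969, 1.1189, -0.6381) x1=(-1.3335, 1.2507, 0.9322) x2=(-0.7345, 0.7268, 0.7386)
step 37: x0=(-0.4117, 1.1569, -0.5737) x1=(-1.3550, 1.2539, 0.9405) x2=(-0.7313, 0.7209, 0.6937)
step 38: x0=(-0.4267, 1.1949, -0.5089) x1=(-1.3766, 1.2572, 0.9487) x2=(-0.7279, 0.7148, 0.6486)
step 39: x0=(-0.4419, 1.2329, -0.4437) x1=(-1.3981, 1.2606, 0.9567) x2=(-0.7242, 0.7086, 0.6033)
step 40: x0=(-0.4573, 1.2709, -0.3783) x1=(-1.4195, 1.2641, 0.9645) x2=(-0.7204, 0.7023, 0.5580)

(-0.7204, 0.7023, 0.5580)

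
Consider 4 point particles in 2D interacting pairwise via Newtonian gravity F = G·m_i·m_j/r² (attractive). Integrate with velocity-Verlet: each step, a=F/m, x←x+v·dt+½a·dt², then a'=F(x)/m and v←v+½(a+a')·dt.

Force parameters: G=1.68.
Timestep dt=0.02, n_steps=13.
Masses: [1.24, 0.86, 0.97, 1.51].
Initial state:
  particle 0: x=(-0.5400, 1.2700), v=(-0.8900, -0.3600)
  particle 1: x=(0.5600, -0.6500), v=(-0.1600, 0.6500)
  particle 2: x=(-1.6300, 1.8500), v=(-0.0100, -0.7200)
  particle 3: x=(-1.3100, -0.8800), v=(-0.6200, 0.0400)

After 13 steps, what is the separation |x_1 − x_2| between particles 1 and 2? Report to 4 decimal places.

step 0: x0=(-0.5400, 1.2700) x1=(0.5600, -0.6500) x2=(-1.6300, 1.8500) x3=(-1.3100, -0.8800)
step 1: x0=(-0.5580, 1.2628) x1=(0.5566, -0.6369) x2=(-1.6299, 1.8354) x3=(-1.3223, -0.8791)
step 2: x0=(-0.5764, 1.2554) x1=(0.5528, -0.6237) x2=(-1.6293, 1.8203) x3=(-1.3344, -0.8779)
step 3: x0=(-0.5952, 1.2480) x1=(0.5486, -0.6103) x2=(-1.6281, 1.8048) x3=(-1.3463, -0.8764)
step 4: x0=(-0.6144, 1.2406) x1=(0.5439, -0.5967) x2=(-1.6264, 1.7888) x3=(-1.3580, -0.8747)
step 5: x0=(-0.6340, 1.2331) x1=(0.5389, -0.5830) x2=(-1.6240, 1.7724) x3=(-1.3695, -0.8727)
step 6: x0=(-0.6541, 1.2255) x1=(0.5335, -0.5692) x2=(-1.6210, 1.7554) x3=(-1.3807, -0.8705)
step 7: x0=(-0.6747, 1.2179) x1=(0.5276, -0.5552) x2=(-1.6174, 1.7380) x3=(-1.3918, -0.8679)
step 8: x0=(-0.6958, 1.2102) x1=(0.5214, -0.5410) x2=(-1.6130, 1.7200) x3=(-1.4027, -0.8651)
step 9: x0=(-0.7173, 1.2026) x1=(0.5147, -0.5267) x2=(-1.6080, 1.7014) x3=(-1.4134, -0.8620)
step 10: x0=(-0.7394, 1.1949) x1=(0.5076, -0.5122) x2=(-1.6022, 1.6822) x3=(-1.4239, -0.8586)
step 11: x0=(-0.7621, 1.1873) x1=(0.5001, -0.4976) x2=(-1.5956, 1.6624) x3=(-1.4342, -0.8549)
step 12: x0=(-0.7854, 1.1796) x1=(0.4921, -0.4828) x2=(-1.5882, 1.6420) x3=(-1.4443, -0.8510)
step 13: x0=(-0.8093, 1.1721) x1=(0.4838, -0.4678) x2=(-1.5798, 1.6209) x3=(-1.4542, -0.8467)

2.9362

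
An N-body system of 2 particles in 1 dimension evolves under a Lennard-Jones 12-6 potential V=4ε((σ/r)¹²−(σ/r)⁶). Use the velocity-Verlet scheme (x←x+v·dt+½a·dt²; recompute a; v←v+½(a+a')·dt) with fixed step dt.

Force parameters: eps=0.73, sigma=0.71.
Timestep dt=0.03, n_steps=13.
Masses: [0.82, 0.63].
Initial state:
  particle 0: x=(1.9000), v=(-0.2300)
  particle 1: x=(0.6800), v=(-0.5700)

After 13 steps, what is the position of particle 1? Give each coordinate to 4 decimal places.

(0.5116)

step 0: x0=(1.9000) x1=(0.6800)
step 1: x0=(1.8928) x1=(0.6633)
step 2: x0=(1.8851) x1=(0.6472)
step 3: x0=(1.8769) x1=(0.6319)
step 4: x0=(1.8681) x1=(0.6171)
step 5: x0=(1.8589) x1=(0.6031)
step 6: x0=(1.8493) x1=(0.5896)
step 7: x0=(1.8391) x1=(0.5767)
step 8: x0=(1.8285) x1=(0.5644)
step 9: x0=(1.8175) x1=(0.5526)
step 10: x0=(1.8060) x1=(0.5415)
step 11: x0=(1.7941) x1=(0.5309)
step 12: x0=(1.7817) x1=(0.5210)
step 13: x0=(1.7689) x1=(0.5116)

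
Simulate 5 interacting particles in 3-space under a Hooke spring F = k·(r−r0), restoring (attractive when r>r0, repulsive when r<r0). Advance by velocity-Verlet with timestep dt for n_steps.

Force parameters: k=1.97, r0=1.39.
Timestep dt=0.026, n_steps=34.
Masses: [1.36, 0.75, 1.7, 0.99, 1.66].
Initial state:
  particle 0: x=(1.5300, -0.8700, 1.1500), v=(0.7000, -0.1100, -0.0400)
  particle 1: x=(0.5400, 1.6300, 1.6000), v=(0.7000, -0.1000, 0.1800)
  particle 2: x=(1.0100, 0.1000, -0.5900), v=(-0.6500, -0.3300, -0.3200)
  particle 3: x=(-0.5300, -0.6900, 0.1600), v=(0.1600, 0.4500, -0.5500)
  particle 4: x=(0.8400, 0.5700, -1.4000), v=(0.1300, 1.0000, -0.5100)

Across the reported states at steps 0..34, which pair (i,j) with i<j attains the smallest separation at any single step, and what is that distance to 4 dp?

step 0: x0=(1.5300, -0.8700, 1.1500) x1=(0.5400, 1.6300, 1.6000) x2=(1.0100, 0.1000, -0.5900) x3=(-0.5300, -0.6900, 0.1600) x4=(0.8400, 0.5700, -1.4000)
step 1: x0=(1.5473, -0.8717, 1.1479) x1=(0.5585, 1.6240, 1.6014) x2=(0.9929, 0.0914, -0.5975) x3=(-0.5242, -0.6770, 0.1459) x4=(0.8432, 0.5958, -1.4119)
step 2: x0=(1.5628, -0.8710, 1.1438) x1=(0.5775, 1.6114, 1.5960) x2=(0.9756, 0.0829, -0.6032) x3=(-0.5153, -0.6615, 0.1322) x4=(0.8460, 0.6212, -1.4211)
step 3: x0=(1.5764, -0.8680, 1.1375) x1=(0.5969, 1.5922, 1.5840) x2=(0.9581, 0.0743, -0.6073) x3=(-0.5032, -0.6436, 0.1190) x4=(0.8486, 0.6461, -1.4275)
step 4: x0=(1.5881, -0.8626, 1.1291) x1=(0.6168, 1.5666, 1.5654) x2=(0.9403, 0.0658, -0.6097) x3=(-0.4881, -0.6232, 0.1062) x4=(0.8508, 0.6705, -1.4312)
step 5: x0=(1.5980, -0.8548, 1.1185) x1=(0.6369, 1.5347, 1.5403) x2=(0.9224, 0.0574, -0.6105) x3=(-0.4698, -0.6006, 0.0939) x4=(0.8528, 0.6943, -1.4321)
step 6: x0=(1.6060, -0.8448, 1.1059) x1=(0.6573, 1.4969, 1.5088) x2=(0.9044, 0.0490, -0.6097) x3=(-0.4487, -0.5757, 0.0821) x4=(0.8545, 0.7176, -1.4303)
step 7: x0=(1.6121, -0.8324, 1.0911) x1=(0.6779, 1.4535, 1.4712) x2=(0.8863, 0.0406, -0.6075) x3=(-0.4247, -0.5488, 0.0708) x4=(0.8561, 0.7403, -1.4258)
step 8: x0=(1.6164, -0.8178, 1.0742) x1=(0.6986, 1.4047, 1.4277) x2=(0.8682, 0.0323, -0.6038) x3=(-0.3979, -0.5199, 0.0601) x4=(0.8575, 0.7623, -1.4186)
step 9: x0=(1.6190, -0.8011, 1.0552) x1=(0.7194, 1.3510, 1.3786) x2=(0.8502, 0.0241, -0.5989) x3=(-0.3686, -0.4892, 0.0498) x4=(0.8587, 0.7836, -1.4089)
step 10: x0=(1.6197, -0.7824, 1.0341) x1=(0.7402, 1.2928, 1.3241) x2=(0.8322, 0.0159, -0.5927) x3=(-0.3369, -0.4568, 0.0400) x4=(0.8598, 0.8043, -1.3966)
step 11: x0=(1.6189, -0.7616, 1.0111) x1=(0.7610, 1.2305, 1.2648) x2=(0.8144, 0.0078, -0.5853) x3=(-0.3029, -0.4229, 0.0308) x4=(0.8608, 0.8242, -1.3820)
step 12: x0=(1.6164, -0.7390, 0.9861) x1=(0.7817, 1.1646, 1.2009) x2=(0.7967, -0.0002, -0.5770) x3=(-0.2669, -0.3877, 0.0219) x4=(0.8618, 0.8434, -1.3650)
step 13: x0=(1.6123, -0.7146, 0.9592) x1=(0.8023, 1.0955, 1.1329) x2=(0.7793, -0.0082, -0.5677) x3=(-0.2290, -0.3513, 0.0136) x4=(0.8627, 0.8618, -1.3458)
step 14: x0=(1.6069, -0.6886, 0.9305) x1=(0.8227, 1.0238, 1.0612) x2=(0.7622, -0.0161, -0.5577) x3=(-0.1895, -0.3140, 0.0056) x4=(0.8637, 0.8794, -1.3244)
step 15: x0=(1.6001, -0.6611, 0.9001) x1=(0.8429, 0.9500, 0.9864) x2=(0.7453, -0.0241, -0.5470) x3=(-0.1487, -0.2758, -0.0019) x4=(0.8647, 0.8962, -1.3012)
step 16: x0=(1.5920, -0.6322, 0.8680) x1=(0.8630, 0.8745, 0.9088) x2=(0.7289, -0.0320, -0.5358) x3=(-0.1067, -0.2370, -0.0091) x4=(0.8657, 0.9123, -1.2760)
step 17: x0=(1.5828, -0.6021, 0.8343) x1=(0.8829, 0.7979, 0.8290) x2=(0.7128, -0.0399, -0.5243) x3=(-0.0638, -0.1977, -0.0159) x4=(0.8668, 0.9275, -1.2492)
step 18: x0=(1.5726, -0.5709, 0.7992) x1=(0.9027, 0.7207, 0.7475) x2=(0.6972, -0.0479, -0.5125) x3=(-0.0203, -0.1580, -0.0224) x4=(0.8680, 0.9420, -1.2209)
step 19: x0=(1.5616, -0.5387, 0.7627) x1=(0.9223, 0.6433, 0.6647) x2=(0.6819, -0.0560, -0.5006) x3=(0.0235, -0.1181, -0.0286) x4=(0.8693, 0.9558, -1.1911)
step 20: x0=(1.5498, -0.5058, 0.7251) x1=(0.9420, 0.5661, 0.5810) x2=(0.6672, -0.0641, -0.4888) x3=(0.0674, -0.0780, -0.0344) x4=(0.8707, 0.9689, -1.1601)
step 21: x0=(1.5374, -0.4722, 0.6863) x1=(0.9616, 0.4895, 0.4969) x2=(0.6528, -0.0725, -0.4772) x3=(0.1111, -0.0380, -0.0400) x4=(0.8723, 0.9813, -1.1280)
step 22: x0=(1.5246, -0.4382, 0.6467) x1=(0.9815, 0.4139, 0.4128) x2=(0.6389, -0.0810, -0.4660) x3=(0.1543, 0.0021, -0.0452) x4=(0.8741, 0.9931, -1.0949)
step 23: x0=(1.5114, -0.4037, 0.6063) x1=(1.0018, 0.3395, 0.3289) x2=(0.6253, -0.0899, -0.4553) x3=(0.1967, 0.0423, -0.0500) x4=(0.8760, 1.0043, -1.0611)
step 24: x0=(1.4981, -0.3691, 0.5652) x1=(1.0225, 0.2664, 0.2455) x2=(0.6121, -0.0991, -0.4451) x3=(0.2381, 0.0826, -0.0544) x4=(0.8780, 1.0150, -1.0265)
step 25: x0=(1.4849, -0.3343, 0.5238) x1=(1.0440, 0.1947, 0.1626) x2=(0.5991, -0.1088, -0.4357) x3=(0.2782, 0.1231, -0.0584) x4=(0.8803, 1.0253, -0.9914)
step 26: x0=(1.4717, -0.2994, 0.4822) x1=(1.0664, 0.1242, 0.0802) x2=(0.5861, -0.1189, -0.4271) x3=(0.3171, 0.1640, -0.0618) x4=(0.8827, 1.0353, -0.9559)
step 27: x0=(1.4589, -0.2646, 0.4406) x1=(1.0900, 0.0548, -0.0019) x2=(0.5731, -0.1297, -0.4194) x3=(0.3544, 0.2056, -0.0646) x4=(0.8853, 1.0449, -0.9201)
step 28: x0=(1.4465, -0.2298, 0.3993) x1=(1.1149, -0.0139, -0.0840) x2=(0.5598, -0.1410, -0.4125) x3=(0.3903, 0.2481, -0.0667) x4=(0.8881, 1.0544, -0.8840)
step 29: x0=(1.4346, -0.1949, 0.3583) x1=(1.1412, -0.0824, -0.1665) x2=(0.5462, -0.1530, -0.4063) x3=(0.4249, 0.2916, -0.0680) x4=(0.8910, 1.0637, -0.8477)
step 30: x0=(1.4232, -0.1600, 0.3179) x1=(1.1690, -0.1509, -0.2498) x2=(0.5320, -0.1655, -0.4009) x3=(0.4582, 0.3362, -0.0685) x4=(0.8941, 1.0730, -0.8113)
step 31: x0=(1.4124, -0.1250, 0.2782) x1=(1.1983, -0.2199, -0.3342) x2=(0.5172, -0.1786, -0.3960) x3=(0.4904, 0.3821, -0.0681) x4=(0.8974, 1.0822, -0.7749)
step 32: x0=(1.4023, -0.0897, 0.2393) x1=(1.2289, -0.2896, -0.4199) x2=(0.5016, -0.1922, -0.3916) x3=(0.5217, 0.4290, -0.0669) x4=(0.9008, 1.0915, -0.7385)
step 33: x0=(1.3926, -0.0543, 0.2010) x1=(1.2607, -0.3601, -0.5070) x2=(0.4854, -0.2062, -0.3876) x3=(0.5522, 0.4769, -0.0649) x4=(0.9045, 1.1007, -0.7022)
step 34: x0=(1.3836, -0.0186, 0.1635) x1=(1.2935, -0.4313, -0.5954) x2=(0.4685, -0.2206, -0.3838) x3=(0.5820, 0.5257, -0.0623) x4=(0.9083, 1.1100, -0.6661)

pair (2,3), distance 0.5347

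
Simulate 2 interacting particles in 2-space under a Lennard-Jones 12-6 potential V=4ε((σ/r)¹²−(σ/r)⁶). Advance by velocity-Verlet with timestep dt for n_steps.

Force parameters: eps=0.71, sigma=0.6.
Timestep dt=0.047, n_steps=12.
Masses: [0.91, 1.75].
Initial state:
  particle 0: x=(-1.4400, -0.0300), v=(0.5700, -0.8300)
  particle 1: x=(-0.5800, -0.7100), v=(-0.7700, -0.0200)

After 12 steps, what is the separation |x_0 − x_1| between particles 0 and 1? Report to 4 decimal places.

step 0: x0=(-1.4400, -0.0300) x1=(-0.5800, -0.7100)
step 1: x0=(-1.4128, -0.0693) x1=(-0.6164, -0.7108)
step 2: x0=(-1.3845, -0.1096) x1=(-0.6534, -0.7111)
step 3: x0=(-1.3542, -0.1514) x1=(-0.6914, -0.7106)
step 4: x0=(-1.3209, -0.1958) x1=(-0.7310, -0.7087)
step 5: x0=(-1.2827, -0.2445) x1=(-0.7731, -0.7046)
step 6: x0=(-1.2423, -0.2951) x1=(-0.8164, -0.6995)
step 7: x0=(-1.2759, -0.2755) x1=(-0.8212, -0.7309)
step 8: x0=(-1.3188, -0.2466) x1=(-0.8211, -0.7672)
step 9: x0=(-1.3573, -0.2222) x1=(-0.8233, -0.8011)
step 10: x0=(-1.3916, -0.2025) x1=(-0.8277, -0.8326)
step 11: x0=(-1.4228, -0.1862) x1=(-0.8338, -0.8623)
step 12: x0=(-1.4518, -0.1724) x1=(-0.8410, -0.8906)

0.9428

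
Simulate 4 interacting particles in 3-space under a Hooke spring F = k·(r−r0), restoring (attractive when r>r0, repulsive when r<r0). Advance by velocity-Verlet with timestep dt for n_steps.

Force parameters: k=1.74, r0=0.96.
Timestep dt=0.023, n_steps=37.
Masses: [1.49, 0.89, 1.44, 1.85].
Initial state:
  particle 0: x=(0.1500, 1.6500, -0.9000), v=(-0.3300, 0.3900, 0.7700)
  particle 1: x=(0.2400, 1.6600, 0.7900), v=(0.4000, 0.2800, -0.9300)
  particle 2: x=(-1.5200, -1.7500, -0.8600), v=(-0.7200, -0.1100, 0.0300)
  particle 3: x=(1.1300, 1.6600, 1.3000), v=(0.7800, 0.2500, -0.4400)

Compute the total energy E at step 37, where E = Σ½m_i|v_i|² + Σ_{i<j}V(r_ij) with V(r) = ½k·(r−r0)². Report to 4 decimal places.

33.5775

step 0: x0=(0.1500, 1.6500, -0.9000) x1=(0.2400, 1.6600, 0.7900) x2=(-1.5200, -1.7500, -0.8600) x3=(1.1300, 1.6600, 1.3000)
step 1: x0=(0.1422, 1.6582, -0.8816) x1=(0.2485, 1.6651, 0.7676) x2=(-1.5350, -1.7500, -0.8584) x3=(1.1473, 1.6651, 1.2891)
step 2: x0=(0.1341, 1.6648, -0.8621) x1=(0.2556, 1.6674, 0.7432) x2=(-1.5470, -1.7450, -0.8548) x3=(1.1631, 1.6688, 1.2767)
step 3: x0=(0.1255, 1.6699, -0.8413) x1=(0.2613, 1.6671, 0.7169) x2=(-1.5560, -1.7348, -0.8494) x3=(1.1775, 1.6711, 1.2628)
step 4: x0=(0.1167, 1.6733, -0.8193) x1=(0.2656, 1.6640, 0.6889) x2=(-1.5618, -1.7197, -0.8422) x3=(1.1905, 1.6721, 1.2474)
step 5: x0=(0.1074, 1.6752, -0.7963) x1=(0.2685, 1.6583, 0.6590) x2=(-1.5645, -1.6995, -0.8331) x3=(1.2020, 1.6717, 1.2305)
step 6: x0=(0.0979, 1.6756, -0.7723) x1=(0.2700, 1.6498, 0.6276) x2=(-1.5641, -1.6743, -0.8222) x3=(1.2120, 1.6700, 1.2122)
step 7: x0=(0.0879, 1.6744, -0.7473) x1=(0.2702, 1.6388, 0.5946) x2=(-1.5606, -1.6443, -0.8095) x3=(1.2206, 1.6670, 1.1924)
step 8: x0=(0.0777, 1.6717, -0.7214) x1=(0.2690, 1.6252, 0.5603) x2=(-1.5540, -1.6093, -0.7951) x3=(1.2276, 1.6626, 1.1713)
step 9: x0=(0.0672, 1.6674, -0.6947) x1=(0.2664, 1.6091, 0.5246) x2=(-1.5443, -1.5696, -0.7790) x3=(1.2332, 1.6569, 1.1488)
step 10: x0=(0.0563, 1.6617, -0.6672) x1=(0.2626, 1.5906, 0.4877) x2=(-1.5316, -1.5252, -0.7612) x3=(1.2372, 1.6500, 1.1250)
step 11: x0=(0.0452, 1.6546, -0.6390) x1=(0.2575, 1.5696, 0.4498) x2=(-1.5159, -1.4762, -0.7419) x3=(1.2398, 1.6418, 1.0999)
step 12: x0=(0.0338, 1.6460, -0.6102) x1=(0.2512, 1.5464, 0.4109) x2=(-1.4972, -1.4228, -0.7210) x3=(1.2408, 1.6324, 1.0735)
step 13: x0=(0.0221, 1.6360, -0.5808) x1=(0.2438, 1.5209, 0.3712) x2=(-1.4757, -1.3650, -0.6986) x3=(1.2404, 1.6218, 1.0459)
step 14: x0=(0.0102, 1.6248, -0.5509) x1=(0.2353, 1.4933, 0.3308) x2=(-1.4513, -1.3029, -0.6749) x3=(1.2385, 1.6100, 1.0172)
step 15: x0=(-0.0020, 1.6122, -0.5206) x1=(0.2257, 1.4636, 0.2898) x2=(-1.4241, -1.2369, -0.6497) x3=(1.2351, 1.5971, 0.9873)
step 16: x0=(-0.0144, 1.5984, -0.4900) x1=(0.2152, 1.4319, 0.2484) x2=(-1.3942, -1.1669, -0.6233) x3=(1.2302, 1.5831, 0.9563)
step 17: x0=(-0.0271, 1.5835, -0.4590) x1=(0.2039, 1.3984, 0.2068) x2=(-1.3617, -1.0932, -0.5956) x3=(1.2240, 1.5680, 0.9243)
step 18: x0=(-0.0400, 1.5674, -0.4279) x1=(0.1917, 1.3631, 0.1649) x2=(-1.3267, -1.0160, -0.5668) x3=(1.2163, 1.5519, 0.8913)
step 19: x0=(-0.0531, 1.5504, -0.3965) x1=(0.1789, 1.3260, 0.1230) x2=(-1.2893, -0.9354, -0.5369) x3=(1.2073, 1.5348, 0.8573)
step 20: x0=(-0.0665, 1.5324, -0.3651) x1=(0.1655, 1.2874, 0.0812) x2=(-1.2496, -0.8517, -0.5060) x3=(1.1969, 1.5168, 0.8224)
step 21: x0=(-0.0800, 1.5136, -0.3335) x1=(0.1516, 1.2473, 0.0395) x2=(-1.2076, -0.7649, -0.4742) x3=(1.1853, 1.4978, 0.7867)
step 22: x0=(-0.0938, 1.4940, -0.3020) x1=(0.1373, 1.2057, -0.0020) x2=(-1.1635, -0.6755, -0.4416) x3=(1.1723, 1.4781, 0.7503)
step 23: x0=(-0.1078, 1.4738, -0.2704) x1=(0.1228, 1.1627, -0.0433) x2=(-1.1175, -0.5835, -0.4081) x3=(1.1581, 1.4575, 0.7130)
step 24: x0=(-0.1220, 1.4531, -0.2387) x1=(0.1081, 1.1184, -0.0843) x2=(-1.0696, -0.4892, -0.3740) x3=(1.1427, 1.4362, 0.6751)
step 25: x0=(-0.1365, 1.4320, -0.2070) x1=(0.0933, 1.0730, -0.1250) x2=(-1.0200, -0.3928, -0.3393) x3=(1.1262, 1.4142, 0.6365)
step 26: x0=(-0.1511, 1.4105, -0.1752) x1=(0.0786, 1.0264, -0.1655) x2=(-0.9689, -0.2946, -0.3041) x3=(1.1086, 1.3915, 0.5974)
step 27: x0=(-0.1658, 1.3888, -0.1433) x1=(0.0640, 0.9789, -0.2058) x2=(-0.9163, -0.1947, -0.2684) x3=(1.0899, 1.3682, 0.5577)
step 28: x0=(-0.1806, 1.3669, -0.1113) x1=(0.0495, 0.9307, -0.2461) x2=(-0.8625, -0.0935, -0.2323) x3=(1.0703, 1.3444, 0.5175)
step 29: x0=(-0.1955, 1.3449, -0.0790) x1=(0.0353, 0.8818, -0.2862) x2=(-0.8075, 0.0089, -0.1958) x3=(1.0497, 1.3200, 0.4769)
step 30: x0=(-0.2104, 1.3227, -0.0467) x1=(0.0213, 0.8326, -0.3262) x2=(-0.7516, 0.1122, -0.1591) x3=(1.0282, 1.2953, 0.4359)
step 31: x0=(-0.2252, 1.3006, -0.0141) x1=(0.0077, 0.7831, -0.3661) x2=(-0.6948, 0.2161, -0.1222) x3=(1.0059, 1.2701, 0.3945)
step 32: x0=(-0.2400, 1.2784, 0.0186) x1=(-0.0055, 0.7335, -0.4060) x2=(-0.6375, 0.3206, -0.0851) x3=(0.9829, 1.2446, 0.3529)
step 33: x0=(-0.2546, 1.2563, 0.0514) x1=(-0.0182, 0.6840, -0.4458) x2=(-0.5797, 0.4254, -0.0478) x3=(0.9592, 1.2188, 0.3110)
step 34: x0=(-0.2691, 1.2343, 0.0844) x1=(-0.0303, 0.6346, -0.4857) x2=(-0.5216, 0.5303, -0.0104) x3=(0.9348, 1.1927, 0.2688)
step 35: x0=(-0.2835, 1.2125, 0.1174) x1=(-0.0420, 0.5854, -0.5256) x2=(-0.4632, 0.6352, 0.0273) x3=(0.9099, 1.1664, 0.2265)
step 36: x0=(-0.2976, 1.1908, 0.1504) x1=(-0.0532, 0.5362, -0.5655) x2=(-0.4047, 0.7400, 0.0651) x3=(0.8845, 1.1400, 0.1841)
step 37: x0=(-0.3115, 1.1695, 0.1835) x1=(-0.0640, 0.4872, -0.6053) x2=(-0.3461, 0.8447, 0.1029) x3=(0.8586, 1.1134, 0.1415)
step 0 velocities: v0=(-0.3300, 0.3900, 0.7700) v1=(0.4000, 0.2800, -0.9300) v2=(-0.7200, -0.1100, 0.0300) v3=(0.7800, 0.2500, -0.4400)
step 0: KE=2.3094, PE=31.2799, E=33.5893
step 37 velocities: v0=(-0.6001, -0.9220, 1.4404) v1=(-0.4650, -2.1252, -1.7275) v2=(2.5502, 4.5436, 1.6458) v3=(-1.1318, -1.1584, -1.8540)
step 37: KE=32.9843, PE=0.5932, E=33.5775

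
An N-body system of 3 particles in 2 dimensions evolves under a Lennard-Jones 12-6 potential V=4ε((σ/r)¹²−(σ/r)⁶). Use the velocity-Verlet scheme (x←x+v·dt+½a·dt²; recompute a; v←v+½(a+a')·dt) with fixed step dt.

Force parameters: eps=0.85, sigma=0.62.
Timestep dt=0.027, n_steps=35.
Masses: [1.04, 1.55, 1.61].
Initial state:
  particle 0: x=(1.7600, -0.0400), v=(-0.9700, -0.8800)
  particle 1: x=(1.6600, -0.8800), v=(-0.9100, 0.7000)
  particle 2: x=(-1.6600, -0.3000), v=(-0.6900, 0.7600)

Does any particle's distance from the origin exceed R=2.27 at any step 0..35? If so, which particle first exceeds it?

yes, particle 2

step 0: x0=(1.7600, -0.0400) x1=(1.6600, -0.8800) x2=(-1.6600, -0.3000)
step 1: x0=(1.7337, -0.0647) x1=(1.6355, -0.8605) x2=(-1.6786, -0.2795)
step 2: x0=(1.7071, -0.0915) x1=(1.6112, -0.8395) x2=(-1.6973, -0.2590)
step 3: x0=(1.6803, -0.1205) x1=(1.5871, -0.8171) x2=(-1.7159, -0.2384)
step 4: x0=(1.6534, -0.1501) x1=(1.5630, -0.7943) x2=(-1.7345, -0.2179)
step 5: x0=(1.6276, -0.1715) x1=(1.5381, -0.7769) x2=(-1.7531, -0.1974)
step 6: x0=(1.6061, -0.1639) x1=(1.5104, -0.7791) x2=(-1.7718, -0.1769)
step 7: x0=(1.5879, -0.1353) x1=(1.4805, -0.7954) x2=(-1.7904, -0.1564)
step 8: x0=(1.5703, -0.1030) x1=(1.4502, -0.8141) x2=(-1.8090, -0.1358)
step 9: x0=(1.5524, -0.0722) x1=(1.4200, -0.8318) x2=(-1.8277, -0.1153)
step 10: x0=(1.5341, -0.0437) x1=(1.3901, -0.8479) x2=(-1.8463, -0.0948)
step 11: x0=(1.5155, -0.0173) x1=(1.3605, -0.8627) x2=(-1.8649, -0.0743)
step 12: x0=(1.4965, 0.0075) x1=(1.3311, -0.8764) x2=(-1.8835, -0.0538)
step 13: x0=(1.4773, 0.0310) x1=(1.3018, -0.8892) x2=(-1.9022, -0.0332)
step 14: x0=(1.4579, 0.0534) x1=(1.2727, -0.9013) x2=(-1.9208, -0.0127)
step 15: x0=(1.4384, 0.0750) x1=(1.2436, -0.9128) x2=(-1.9394, 0.0078)
step 16: x0=(1.4187, 0.0959) x1=(1.2147, -0.9239) x2=(-1.9581, 0.0283)
step 17: x0=(1.3989, 0.1163) x1=(1.1858, -0.9346) x2=(-1.9767, 0.0488)
step 18: x0=(1.3790, 0.1362) x1=(1.1570, -0.9450) x2=(-1.9953, 0.0694)
step 19: x0=(1.3590, 0.1558) x1=(1.1283, -0.9551) x2=(-2.0139, 0.0899)
step 20: x0=(1.3390, 0.1750) x1=(1.0996, -0.9651) x2=(-2.0326, 0.1104)
step 21: x0=(1.3189, 0.1939) x1=(1.0709, -0.9749) x2=(-2.0512, 0.1309)
step 22: x0=(1.2988, 0.2127) x1=(1.0423, -0.9845) x2=(-2.0698, 0.1514)
step 23: x0=(1.2786, 0.2313) x1=(1.0136, -0.9940) x2=(-2.0884, 0.1720)
step 24: x0=(1.2584, 0.2497) x1=(0.9851, -1.0034) x2=(-2.1071, 0.1925)
step 25: x0=(1.2382, 0.2679) x1=(0.9565, -1.0127) x2=(-2.1257, 0.2130)
step 26: x0=(1.2179, 0.2861) x1=(0.9279, -1.0219) x2=(-2.1443, 0.2335)
step 27: x0=(1.1976, 0.3041) x1=(0.8994, -1.0310) x2=(-2.1629, 0.2540)
step 28: x0=(1.1773, 0.3221) x1=(0.8709, -1.0401) x2=(-2.1816, 0.2746)
step 29: x0=(1.1570, 0.3400) x1=(0.8424, -1.0492) x2=(-2.2002, 0.2951)
step 30: x0=(1.1367, 0.3578) x1=(0.8139, -1.0582) x2=(-2.2188, 0.3156)
step 31: x0=(1.1163, 0.3756) x1=(0.7854, -1.0671) x2=(-2.2374, 0.3361)
step 32: x0=(1.0959, 0.3933) x1=(0.7569, -1.0761) x2=(-2.2561, 0.3566)
step 33: x0=(1.0756, 0.4110) x1=(0.7284, -1.0850) x2=(-2.2747, 0.3771)
step 34: x0=(1.0552, 0.4286) x1=(0.6999, -1.0938) x2=(-2.2933, 0.3977)
step 35: x0=(1.0348, 0.4462) x1=(0.6715, -1.1027) x2=(-2.3119, 0.4182)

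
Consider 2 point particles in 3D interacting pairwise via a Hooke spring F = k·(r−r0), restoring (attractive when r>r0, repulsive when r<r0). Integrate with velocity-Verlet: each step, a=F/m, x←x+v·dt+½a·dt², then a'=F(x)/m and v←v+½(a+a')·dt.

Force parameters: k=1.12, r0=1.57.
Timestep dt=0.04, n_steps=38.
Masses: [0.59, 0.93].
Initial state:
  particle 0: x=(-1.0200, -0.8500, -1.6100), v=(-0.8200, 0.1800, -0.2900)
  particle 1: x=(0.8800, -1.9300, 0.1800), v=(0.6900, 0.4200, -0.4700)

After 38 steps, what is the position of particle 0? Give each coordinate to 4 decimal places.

step 0: x0=(-1.0200, -0.8500, -1.6100) x1=(0.8800, -1.9300, 0.1800)
step 1: x0=(-1.0515, -0.8435, -1.6204) x1=(0.9068, -1.9127, 0.1604)
step 2: x0=(-1.0804, -0.8385, -1.6284) x1=(0.9319, -1.8945, 0.1393)
step 3: x0=(-1.1064, -0.8350, -1.6339) x1=(0.9552, -1.8754, 0.1167)
step 4: x0=(-1.1296, -0.8329, -1.6369) x1=(0.9767, -1.8554, 0.0925)
step 5: x0=(-1.1499, -0.8322, -1.6376) x1=(0.9963, -1.8345, 0.0667)
step 6: x0=(-1.1671, -0.8329, -1.6359) x1=(1.0141, -1.8126, 0.0395)
step 7: x0=(-1.1813, -0.8350, -1.6318) x1=(1.0299, -1.7899, 0.0107)
step 8: x0=(-1.1923, -0.8385, -1.6254) x1=(1.0437, -1.7664, -0.0195)
step 9: x0=(-1.2003, -0.8432, -1.6168) x1=(1.0555, -1.7420, -0.0511)
step 10: x0=(-1.2051, -0.8492, -1.6060) x1=(1.0654, -1.7168, -0.0841)
step 11: x0=(-1.2068, -0.8564, -1.5931) x1=(1.0732, -1.6909, -0.1185)
step 12: x0=(-1.2054, -0.8647, -1.5782) x1=(1.0791, -1.6643, -0.1541)
step 13: x0=(-1.2010, -0.8741, -1.5614) x1=(1.0831, -1.6369, -0.1909)
step 14: x0=(-1.1935, -0.8845, -1.5428) x1=(1.0852, -1.6090, -0.2289)
step 15: x0=(-1.1831, -0.8958, -1.5225) x1=(1.0854, -1.5804, -0.2679)
step 16: x0=(-1.1699, -0.9080, -1.5006) x1=(1.0837, -1.5513, -0.3079)
step 17: x0=(-1.1538, -0.9210, -1.4773) x1=(1.0804, -1.5217, -0.3489)
step 18: x0=(-1.1352, -0.9347, -1.4526) x1=(1.0753, -1.4917, -0.3907)
step 19: x0=(-1.1140, -0.9490, -1.4267) x1=(1.0687, -1.4612, -0.4333)
step 20: x0=(-1.0904, -0.9639, -1.3998) x1=(1.0605, -1.4304, -0.4766)
step 21: x0=(-1.0646, -0.9792, -1.3718) x1=(1.0509, -1.3993, -0.5204)
step 22: x0=(-1.0368, -0.9950, -1.3431) x1=(1.0400, -1.3679, -0.5648)
step 23: x0=(-1.0070, -1.0111, -1.3136) x1=(1.0279, -1.3363, -0.6097)
step 24: x0=(-0.9755, -1.0275, -1.2835) x1=(1.0147, -1.3046, -0.6550)
step 25: x0=(-0.9424, -1.0441, -1.2529) x1=(1.0006, -1.2727, -0.7005)
step 26: x0=(-0.9080, -1.0609, -1.2220) x1=(0.9855, -1.2406, -0.7463)
step 27: x0=(-0.8725, -1.0778, -1.1908) x1=(0.9698, -1.2086, -0.7923)
step 28: x0=(-0.8360, -1.0947, -1.1593) x1=(0.9534, -1.1765, -0.8384)
step 29: x0=(-0.7988, -1.1117, -1.1278) x1=(0.9366, -1.1443, -0.8846)
step 30: x0=(-0.7610, -1.1287, -1.0961) x1=(0.9194, -1.1122, -0.9308)
step 31: x0=(-0.7229, -1.1457, -1.0644) x1=(0.9020, -1.0800, -0.9770)
step 32: x0=(-0.6846, -1.1626, -1.0327) x1=(0.8845, -1.0479, -1.0233)
step 33: x0=(-0.6463, -1.1796, -1.0010) x1=(0.8670, -1.0158, -1.0696)
step 34: x0=(-0.6081, -1.1966, -0.9693) x1=(0.8496, -0.9836, -1.1158)
step 35: x0=(-0.5702, -1.2136, -0.9376) x1=(0.8323, -0.9514, -1.1621)
step 36: x0=(-0.5326, -1.2307, -0.9058) x1=(0.8153, -0.9192, -1.2085)
step 37: x0=(-0.4955, -1.2479, -0.8740) x1=(0.7985, -0.8869, -1.2548)
step 38: x0=(-0.4589, -1.2653, -0.8419) x1=(0.7821, -0.8546, -1.3013)

(-0.4589, -1.2653, -0.8419)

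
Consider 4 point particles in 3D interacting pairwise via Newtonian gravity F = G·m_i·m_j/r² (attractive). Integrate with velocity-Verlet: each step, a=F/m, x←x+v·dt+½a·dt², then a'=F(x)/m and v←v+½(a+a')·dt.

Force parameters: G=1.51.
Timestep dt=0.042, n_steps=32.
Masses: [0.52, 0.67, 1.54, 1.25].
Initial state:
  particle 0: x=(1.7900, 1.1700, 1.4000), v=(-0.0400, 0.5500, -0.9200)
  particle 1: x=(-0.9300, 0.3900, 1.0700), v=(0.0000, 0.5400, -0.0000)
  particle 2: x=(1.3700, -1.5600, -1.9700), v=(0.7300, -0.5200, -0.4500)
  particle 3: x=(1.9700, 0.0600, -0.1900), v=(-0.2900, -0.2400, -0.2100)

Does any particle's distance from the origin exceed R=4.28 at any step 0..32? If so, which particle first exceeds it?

step 0: x0=(1.7900, 1.1700, 1.4000) x1=(-0.9300, 0.3900, 1.0700) x2=(1.3700, -1.5600, -1.9700) x3=(1.9700, 0.0600, -0.1900)
step 1: x0=(1.7882, 1.1928, 1.3609) x1=(-0.9297, 0.4126, 1.0699) x2=(1.4007, -1.5816, -1.9886) x3=(1.9576, 0.0498, -0.1989)
step 2: x0=(1.7863, 1.2148, 1.3209) x1=(-0.9288, 0.4352, 1.0695) x2=(1.4315, -1.6028, -2.0068) x3=(1.9449, 0.0394, -0.2079)
step 3: x0=(1.7843, 1.2361, 1.2800) x1=(-0.9274, 0.4576, 1.0688) x2=(1.4623, -1.6235, -2.0244) x3=(1.9319, 0.0289, -0.2170)
step 4: x0=(1.7820, 1.2566, 1.2383) x1=(-0.9253, 0.4800, 1.0678) x2=(1.4932, -1.6438, -2.0415) x3=(1.9186, 0.0181, -0.2262)
step 5: x0=(1.7797, 1.2764, 1.1957) x1=(-0.9227, 0.5022, 1.0666) x2=(1.5242, -1.6636, -2.0581) x3=(1.9049, 0.0072, -0.2355)
step 6: x0=(1.7771, 1.2953, 1.1522) x1=(-0.9195, 0.5244, 1.0652) x2=(1.5552, -1.6830, -2.0742) x3=(1.8910, -0.0039, -0.2450)
step 7: x0=(1.7744, 1.3134, 1.1079) x1=(-0.9158, 0.5464, 1.0634) x2=(1.5862, -1.7020, -2.0899) x3=(1.8768, -0.0151, -0.2546)
step 8: x0=(1.7714, 1.3307, 1.0628) x1=(-0.9114, 0.5684, 1.0614) x2=(1.6172, -1.7205, -2.1050) x3=(1.8624, -0.0265, -0.2643)
step 9: x0=(1.7683, 1.3471, 1.0170) x1=(-0.9065, 0.5902, 1.0591) x2=(1.6483, -1.7386, -2.1196) x3=(1.8477, -0.0380, -0.2741)
step 10: x0=(1.7651, 1.3626, 0.9703) x1=(-0.9010, 0.6120, 1.0565) x2=(1.6793, -1.7562, -2.1337) x3=(1.8327, -0.0496, -0.2841)
step 11: x0=(1.7616, 1.3772, 0.9229) x1=(-0.8950, 0.6336, 1.0537) x2=(1.7103, -1.7733, -2.1474) x3=(1.8176, -0.0614, -0.2942)
step 12: x0=(1.7579, 1.3909, 0.8747) x1=(-0.8883, 0.6551, 1.0506) x2=(1.7414, -1.7901, -2.1605) x3=(1.8022, -0.0732, -0.3045)
step 13: x0=(1.7540, 1.4037, 0.8258) x1=(-0.8811, 0.6764, 1.0472) x2=(1.7723, -1.8063, -2.1732) x3=(1.7867, -0.0851, -0.3149)
step 14: x0=(1.7499, 1.4154, 0.7762) x1=(-0.8733, 0.6977, 1.0435) x2=(1.8033, -1.8222, -2.1854) x3=(1.7710, -0.0971, -0.3254)
step 15: x0=(1.7456, 1.4262, 0.7259) x1=(-0.8650, 0.7188, 1.0395) x2=(1.8342, -1.8376, -2.1971) x3=(1.7552, -0.1091, -0.3361)
step 16: x0=(1.7411, 1.4360, 0.6750) x1=(-0.8561, 0.7398, 1.0353) x2=(1.8650, -1.8525, -2.2084) x3=(1.7392, -0.1213, -0.3470)
step 17: x0=(1.7363, 1.4447, 0.6234) x1=(-0.8466, 0.7606, 1.0307) x2=(1.8958, -1.8670, -2.2192) x3=(1.7230, -0.1334, -0.3580)
step 18: x0=(1.7313, 1.4524, 0.5712) x1=(-0.8365, 0.7813, 1.0258) x2=(1.9265, -1.8811, -2.2295) x3=(1.7068, -0.1456, -0.3691)
step 19: x0=(1.7261, 1.4590, 0.5185) x1=(-0.8258, 0.8019, 1.0207) x2=(1.9571, -1.8947, -2.2393) x3=(1.6904, -0.1578, -0.3805)
step 20: x0=(1.7206, 1.4646, 0.4651) x1=(-0.8146, 0.8223, 1.0152) x2=(1.9876, -1.9079, -2.2487) x3=(1.6740, -0.1700, -0.3920)
step 21: x0=(1.7149, 1.4690, 0.4112) x1=(-0.8028, 0.8425, 1.0095) x2=(2.0180, -1.9207, -2.2576) x3=(1.6575, -0.1822, -0.4037)
step 22: x0=(1.7089, 1.4724, 0.3569) x1=(-0.7905, 0.8626, 1.0034) x2=(2.0483, -1.9330, -2.2661) x3=(1.6409, -0.1944, -0.4155)
step 23: x0=(1.7027, 1.4746, 0.3020) x1=(-0.7776, 0.8825, 0.9970) x2=(2.0785, -1.9449, -2.2741) x3=(1.6243, -0.2066, -0.4275)
step 24: x0=(1.6962, 1.4757, 0.2467) x1=(-0.7641, 0.9022, 0.9902) x2=(2.1085, -1.9563, -2.2817) x3=(1.6077, -0.2188, -0.4398)
step 25: x0=(1.6894, 1.4756, 0.1909) x1=(-0.7500, 0.9218, 0.9832) x2=(2.1384, -1.9673, -2.2888) x3=(1.5910, -0.2309, -0.4522)
step 26: x0=(1.6824, 1.4744, 0.1347) x1=(-0.7354, 0.9412, 0.9758) x2=(2.1682, -1.9779, -2.2955) x3=(1.5743, -0.2429, -0.4648)
step 27: x0=(1.6751, 1.4720, 0.0782) x1=(-0.7202, 0.9603, 0.9680) x2=(2.1978, -1.9880, -2.3018) x3=(1.5577, -0.2549, -0.4776)
step 28: x0=(1.6675, 1.4683, 0.0213) x1=(-0.7045, 0.9793, 0.9600) x2=(2.2272, -1.9978, -2.3076) x3=(1.5410, -0.2668, -0.4906)
step 29: x0=(1.6596, 1.4635, -0.0359) x1=(-0.6882, 0.9981, 0.9515) x2=(2.2565, -2.0071, -2.3130) x3=(1.5244, -0.2787, -0.5038)
step 30: x0=(1.6515, 1.4575, -0.0934) x1=(-0.6713, 1.0167, 0.9427) x2=(2.2855, -2.0159, -2.3180) x3=(1.5079, -0.2904, -0.5172)
step 31: x0=(1.6430, 1.4502, -0.1512) x1=(-0.6539, 1.0350, 0.9336) x2=(2.3144, -2.0244, -2.3225) x3=(1.4913, -0.3020, -0.5308)
step 32: x0=(1.6343, 1.4417, -0.2091) x1=(-0.6359, 1.0531, 0.9240) x2=(2.3431, -2.0324, -2.3267) x3=(1.4749, -0.3135, -0.5447)

no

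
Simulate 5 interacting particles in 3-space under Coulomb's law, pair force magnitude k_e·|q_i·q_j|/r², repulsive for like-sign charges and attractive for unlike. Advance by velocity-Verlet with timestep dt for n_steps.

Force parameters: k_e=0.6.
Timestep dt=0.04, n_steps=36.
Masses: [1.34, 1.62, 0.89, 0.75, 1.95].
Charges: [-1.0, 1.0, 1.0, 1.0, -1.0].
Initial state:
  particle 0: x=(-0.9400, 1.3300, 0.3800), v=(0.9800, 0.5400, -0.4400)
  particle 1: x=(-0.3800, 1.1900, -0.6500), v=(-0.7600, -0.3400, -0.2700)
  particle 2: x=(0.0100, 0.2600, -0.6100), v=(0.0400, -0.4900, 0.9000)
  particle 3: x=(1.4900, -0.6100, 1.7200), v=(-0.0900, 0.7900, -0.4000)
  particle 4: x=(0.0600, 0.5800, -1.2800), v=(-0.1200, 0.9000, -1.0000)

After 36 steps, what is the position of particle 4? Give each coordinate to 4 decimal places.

(-0.2235, 1.8113, -2.4547)

step 0: x0=(-0.9400, 1.3300, 0.3800) x1=(-0.3800, 1.1900, -0.6500) x2=(0.0100, 0.2600, -0.6100) x3=(1.4900, -0.6100, 1.7200) x4=(0.0600, 0.5800, -1.2800)
step 1: x0=(-0.9006, 1.3515, 0.3622) x1=(-0.4105, 1.1765, -0.6608) x2=(0.0117, 0.2405, -0.5748) x3=(1.4864, -0.5784, 1.7040) x4=(0.0551, 0.6159, -1.3195)
step 2: x0=(-0.8609, 1.3728, 0.3439) x1=(-0.4411, 1.1633, -0.6718) x2=(0.0137, 0.2210, -0.5408) x3=(1.4828, -0.5468, 1.6881) x4=(0.0500, 0.6518, -1.3580)
step 3: x0=(-0.8209, 1.3938, 0.3252) x1=(-0.4719, 1.1503, -0.6828) x2=(0.0159, 0.2015, -0.5077) x3=(1.4793, -0.5152, 1.6723) x4=(0.0446, 0.6876, -1.3958)
step 4: x0=(-0.7806, 1.4146, 0.3059) x1=(-0.5028, 1.1377, -0.6939) x2=(0.0182, 0.1820, -0.4754) x3=(1.4757, -0.4836, 1.6565) x4=(0.0391, 0.7234, -1.4328)
step 5: x0=(-0.7400, 1.4350, 0.2861) x1=(-0.5337, 1.1253, -0.7051) x2=(0.0207, 0.1626, -0.4435) x3=(1.4723, -0.4520, 1.6409) x4=(0.0334, 0.7590, -1.4692)
step 6: x0=(-0.6992, 1.4550, 0.2658) x1=(-0.5647, 1.1133, -0.7164) x2=(0.0234, 0.1431, -0.4121) x3=(1.4688, -0.4203, 1.6253) x4=(0.0274, 0.7947, -1.5050)
step 7: x0=(-0.6583, 1.4746, 0.2449) x1=(-0.5957, 1.1017, -0.7277) x2=(0.0262, 0.1237, -0.3810) x3=(1.4654, -0.3887, 1.6098) x4=(0.0213, 0.8303, -1.5403)
step 8: x0=(-0.6171, 1.4938, 0.2236) x1=(-0.6266, 1.0905, -0.7390) x2=(0.0290, 0.1044, -0.3502) x3=(1.4621, -0.3570, 1.5944) x4=(0.0149, 0.8658, -1.5751)
step 9: x0=(-0.5759, 1.5125, 0.2017) x1=(-0.6575, 1.0798, -0.7505) x2=(0.0320, 0.0852, -0.3196) x3=(1.4588, -0.3253, 1.5791) x4=(0.0084, 0.9012, -1.6094)
step 10: x0=(-0.5347, 1.5308, 0.1793) x1=(-0.6883, 1.0695, -0.7619) x2=(0.0351, 0.0662, -0.2892) x3=(1.4556, -0.2936, 1.5639) x4=(0.0016, 0.9365, -1.6433)
step 11: x0=(-0.4934, 1.5485, 0.1565) x1=(-0.7189, 1.0596, -0.7735) x2=(0.0382, 0.0472, -0.2590) x3=(1.4524, -0.2618, 1.5488) x4=(-0.0053, 0.9717, -1.6769)
step 12: x0=(-0.4522, 1.5657, 0.1333) x1=(-0.7493, 1.0502, -0.7850) x2=(0.0414, 0.0284, -0.2289) x3=(1.4494, -0.2300, 1.5338) x4=(-0.0124, 1.0068, -1.7101)
step 13: x0=(-0.4110, 1.5823, 0.1097) x1=(-0.7795, 1.0412, -0.7967) x2=(0.0447, 0.0099, -0.1990) x3=(1.4464, -0.1982, 1.5190) x4=(-0.0197, 1.0418, -1.7430)
step 14: x0=(-0.3700, 1.5985, 0.0858) x1=(-0.8095, 1.0327, -0.8084) x2=(0.0480, -0.0085, -0.1692) x3=(1.4436, -0.1662, 1.5043) x4=(-0.0272, 1.0766, -1.7755)
step 15: x0=(-0.3290, 1.6141, 0.0617) x1=(-0.8393, 1.0246, -0.8202) x2=(0.0513, -0.0267, -0.1396) x3=(1.4408, -0.1343, 1.4897) x4=(-0.0348, 1.1113, -1.8079)
step 16: x0=(-0.2882, 1.6293, 0.0374) x1=(-0.8689, 1.0170, -0.8321) x2=(0.0546, -0.0447, -0.1101) x3=(1.4382, -0.1022, 1.4752) x4=(-0.0425, 1.1459, -1.8399)
step 17: x0=(-0.2476, 1.6439, 0.0130) x1=(-0.8982, 1.0097, -0.8441) x2=(0.0579, -0.0625, -0.0808) x3=(1.4358, -0.0701, 1.4608) x4=(-0.0504, 1.1804, -1.8718)
step 18: x0=(-0.2071, 1.6581, -0.0116) x1=(-0.9273, 1.0029, -0.8563) x2=(0.0613, -0.0800, -0.0516) x3=(1.4334, -0.0379, 1.4467) x4=(-0.0585, 1.2147, -1.9035)
step 19: x0=(-0.1668, 1.6718, -0.0362) x1=(-0.9561, 0.9964, -0.8686) x2=(0.0646, -0.0974, -0.0226) x3=(1.4312, -0.0055, 1.4326) x4=(-0.0667, 1.2489, -1.9350)
step 20: x0=(-0.1267, 1.6850, -0.0608) x1=(-0.9847, 0.9903, -0.8811) x2=(0.0679, -0.1145, 0.0062) x3=(1.4292, 0.0269, 1.4187) x4=(-0.0750, 1.2829, -1.9663)
step 21: x0=(-0.0867, 1.6979, -0.0854) x1=(-1.0131, 0.9846, -0.8937) x2=(0.0711, -0.1314, 0.0349) x3=(1.4273, 0.0595, 1.4049) x4=(-0.0834, 1.3168, -1.9975)
step 22: x0=(-0.0469, 1.7103, -0.1099) x1=(-1.0412, 0.9792, -0.9064) x2=(0.0744, -0.1482, 0.0633) x3=(1.4256, 0.0922, 1.3913) x4=(-0.0920, 1.3506, -2.0285)
step 23: x0=(-0.0072, 1.7223, -0.1344) x1=(-1.0692, 0.9741, -0.9194) x2=(0.0775, -0.1648, 0.0915) x3=(1.4242, 0.1251, 1.3778) x4=(-0.1007, 1.3843, -2.0595)
step 24: x0=(0.0323, 1.7339, -0.1588) x1=(-1.0969, 0.9693, -0.9325) x2=(0.0806, -0.1812, 0.1196) x3=(1.4229, 0.1581, 1.3644) x4=(-0.1095, 1.4178, -2.0903)
step 25: x0=(0.0717, 1.7452, -0.1830) x1=(-1.1245, 0.9648, -0.9457) x2=(0.0837, -0.1975, 0.1474) x3=(1.4218, 0.1913, 1.3512) x4=(-0.1184, 1.4512, -2.1210)
step 26: x0=(0.1110, 1.7561, -0.2071) x1=(-1.1519, 0.9606, -0.9592) x2=(0.0866, -0.2136, 0.1750) x3=(1.4209, 0.2247, 1.3381) x4=(-0.1274, 1.4845, -2.1516)
step 27: x0=(0.1501, 1.7667, -0.2310) x1=(-1.1791, 0.9566, -0.9728) x2=(0.0895, -0.2296, 0.2023) x3=(1.4203, 0.2584, 1.3251) x4=(-0.1366, 1.5176, -2.1822)
step 28: x0=(0.1891, 1.7769, -0.2547) x1=(-1.2061, 0.9529, -0.9865) x2=(0.0923, -0.2456, 0.2295) x3=(1.4199, 0.2922, 1.3122) x4=(-0.1458, 1.5507, -2.2127)
step 29: x0=(0.2281, 1.7869, -0.2783) x1=(-1.2330, 0.9494, -1.0005) x2=(0.0949, -0.2614, 0.2564) x3=(1.4197, 0.3264, 1.2995) x4=(-0.1552, 1.5836, -2.2431)
step 30: x0=(0.2669, 1.7965, -0.3016) x1=(-1.2597, 0.9461, -1.0146) x2=(0.0975, -0.2772, 0.2831) x3=(1.4198, 0.3607, 1.2868) x4=(-0.1647, 1.6164, -2.2735)
step 31: x0=(0.3057, 1.8059, -0.3247) x1=(-1.2863, 0.9431, -1.0288) x2=(0.1000, -0.2930, 0.3096) x3=(1.4201, 0.3954, 1.2742) x4=(-0.1742, 1.6492, -2.3038)
step 32: x0=(0.3444, 1.8149, -0.3476) x1=(-1.3128, 0.9402, -1.0432) x2=(0.1023, -0.3087, 0.3359) x3=(1.4206, 0.4304, 1.2617) x4=(-0.1839, 1.6818, -2.3340)
step 33: x0=(0.3831, 1.8237, -0.3703) x1=(-1.3391, 0.9376, -1.0578) x2=(0.1045, -0.3244, 0.3620) x3=(1.4214, 0.4656, 1.2493) x4=(-0.1936, 1.7143, -2.3643)
step 34: x0=(0.4217, 1.8322, -0.3927) x1=(-1.3653, 0.9351, -1.0726) x2=(0.1066, -0.3401, 0.3879) x3=(1.4225, 0.5012, 1.2369) x4=(-0.2035, 1.7467, -2.3944)
step 35: x0=(0.4602, 1.8405, -0.4149) x1=(-1.3914, 0.9328, -1.0875) x2=(0.1085, -0.3558, 0.4136) x3=(1.4238, 0.5371, 1.2245) x4=(-0.2135, 1.7791, -2.4246)
step 36: x0=(0.4987, 1.8485, -0.4369) x1=(-1.4174, 0.9307, -1.1025) x2=(0.1104, -0.3716, 0.4391) x3=(1.4253, 0.5734, 1.2122) x4=(-0.2235, 1.8113, -2.4547)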